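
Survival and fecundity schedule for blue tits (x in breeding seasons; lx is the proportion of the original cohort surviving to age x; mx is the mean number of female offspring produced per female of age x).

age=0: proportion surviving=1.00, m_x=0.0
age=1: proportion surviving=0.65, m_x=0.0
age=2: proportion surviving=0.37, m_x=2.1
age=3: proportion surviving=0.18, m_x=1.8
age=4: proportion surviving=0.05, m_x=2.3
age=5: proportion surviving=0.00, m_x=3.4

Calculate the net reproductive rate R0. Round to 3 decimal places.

1.216

lx·mx by age: 0, 0, 0.777, 0.324, 0.115, 0
R0 = Σ lx·mx = 1.216 → 1.216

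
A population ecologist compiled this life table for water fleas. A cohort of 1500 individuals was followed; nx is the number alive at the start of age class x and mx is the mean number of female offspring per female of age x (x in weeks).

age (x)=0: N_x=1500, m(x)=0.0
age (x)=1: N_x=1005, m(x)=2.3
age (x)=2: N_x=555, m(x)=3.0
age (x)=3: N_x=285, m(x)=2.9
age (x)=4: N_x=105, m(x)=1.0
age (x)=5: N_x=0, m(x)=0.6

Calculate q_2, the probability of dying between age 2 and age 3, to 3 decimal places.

lx = nx/n0 = nx/1500: 1, 0.67, 0.37, 0.19, 0.07, 0
q_2 = (l_2 − l_3) / l_2 = (0.37 − 0.19) / 0.37
     = 0.18 / 0.37 = 0.486486… → 0.486

0.486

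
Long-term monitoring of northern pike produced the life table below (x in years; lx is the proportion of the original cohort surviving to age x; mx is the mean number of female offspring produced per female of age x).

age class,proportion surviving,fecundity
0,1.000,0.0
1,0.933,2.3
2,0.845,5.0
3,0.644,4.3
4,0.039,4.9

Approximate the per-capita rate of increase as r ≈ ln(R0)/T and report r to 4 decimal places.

1.0596

R0 = Σ lx·mx = 0 + 2.1459 + 4.225 + 2.7692 + 0.1911 = 9.3312
Σ x·lx·mx = 19.6679; T = 19.6679/9.3312 = 2.10776…
r ≈ ln(R0)/T = ln(9.3312)/2.10776… = 1.059593… → 1.0596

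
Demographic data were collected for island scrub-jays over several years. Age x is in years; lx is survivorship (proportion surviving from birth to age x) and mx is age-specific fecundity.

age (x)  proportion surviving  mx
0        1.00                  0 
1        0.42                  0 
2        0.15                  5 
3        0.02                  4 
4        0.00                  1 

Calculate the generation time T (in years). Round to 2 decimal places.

lx·mx: 0, 0, 0.75, 0.08, 0 → R0 = 0.83
x·lx·mx: 0, 0, 1.5, 0.24, 0 → Σ = 1.74
T = 1.74 / 0.83 = 2.096386… → 2.10

2.10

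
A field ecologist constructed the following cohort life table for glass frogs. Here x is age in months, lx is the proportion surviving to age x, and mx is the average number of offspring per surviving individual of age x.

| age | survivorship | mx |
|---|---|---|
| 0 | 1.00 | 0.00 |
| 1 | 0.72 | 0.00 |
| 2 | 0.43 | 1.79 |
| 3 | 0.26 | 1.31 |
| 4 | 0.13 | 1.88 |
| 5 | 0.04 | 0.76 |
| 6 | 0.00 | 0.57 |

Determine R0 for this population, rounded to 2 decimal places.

lx·mx by age: 0, 0, 0.7697, 0.3406, 0.2444, 0.0304, 0
R0 = Σ lx·mx = 1.3851 → 1.39

1.39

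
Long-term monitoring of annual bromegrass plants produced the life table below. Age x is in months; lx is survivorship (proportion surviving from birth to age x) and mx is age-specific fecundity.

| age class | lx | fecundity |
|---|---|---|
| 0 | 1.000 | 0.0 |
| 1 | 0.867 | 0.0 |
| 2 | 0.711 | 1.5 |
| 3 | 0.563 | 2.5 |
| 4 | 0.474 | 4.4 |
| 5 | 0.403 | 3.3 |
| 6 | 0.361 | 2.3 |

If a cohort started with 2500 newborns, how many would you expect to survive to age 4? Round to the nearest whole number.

1185

Expected survivors = N0 · l_4 = 2500 × 0.474 = 1185 → 1185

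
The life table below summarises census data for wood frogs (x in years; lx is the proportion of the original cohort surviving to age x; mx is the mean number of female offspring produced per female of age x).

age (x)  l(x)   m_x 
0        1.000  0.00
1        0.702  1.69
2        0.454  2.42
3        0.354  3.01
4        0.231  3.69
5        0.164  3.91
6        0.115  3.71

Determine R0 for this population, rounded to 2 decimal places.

5.27

lx·mx by age: 0, 1.18638, 1.09868, 1.06554, 0.85239, 0.64124, 0.42665
R0 = Σ lx·mx = 5.27088 → 5.27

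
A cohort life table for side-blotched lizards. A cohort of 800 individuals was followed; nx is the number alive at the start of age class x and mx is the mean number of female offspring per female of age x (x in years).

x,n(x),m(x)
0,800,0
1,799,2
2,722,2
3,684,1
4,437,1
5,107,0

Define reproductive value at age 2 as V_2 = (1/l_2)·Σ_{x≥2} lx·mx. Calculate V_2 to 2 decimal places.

lx = nx/n0 = nx/800: 1, 0.99875, 0.9025, 0.855, 0.54625, 0.13375
lx·mx for x ≥ 2: 1.805, 0.855, 0.54625, 0 → sum = 3.20625
V_2 = 3.20625 / l_2 = 3.20625 / 0.9025 = 3.552632… → 3.55

3.55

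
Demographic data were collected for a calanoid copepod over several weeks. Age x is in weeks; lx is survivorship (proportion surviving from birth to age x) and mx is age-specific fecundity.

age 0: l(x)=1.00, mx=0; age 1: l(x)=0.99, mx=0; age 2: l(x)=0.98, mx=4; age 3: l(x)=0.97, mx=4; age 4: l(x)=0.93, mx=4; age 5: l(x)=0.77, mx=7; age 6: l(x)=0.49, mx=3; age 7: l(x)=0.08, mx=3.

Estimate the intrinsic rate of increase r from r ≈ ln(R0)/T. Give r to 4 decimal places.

R0 = Σ lx·mx = 0 + 0 + 3.92 + 3.88 + 3.72 + 5.39 + 1.47 + 0.24 = 18.62
Σ x·lx·mx = 71.81; T = 71.81/18.62 = 3.85661…
r ≈ ln(R0)/T = ln(18.62)/3.85661… = 0.758241… → 0.7582

0.7582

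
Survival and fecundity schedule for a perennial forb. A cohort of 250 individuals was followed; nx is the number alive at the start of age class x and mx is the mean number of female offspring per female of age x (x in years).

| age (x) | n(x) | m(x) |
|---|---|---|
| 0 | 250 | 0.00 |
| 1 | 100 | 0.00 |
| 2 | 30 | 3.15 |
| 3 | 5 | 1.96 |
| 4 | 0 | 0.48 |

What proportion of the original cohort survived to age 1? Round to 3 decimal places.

l_1 = n_1/n_0 = 100/250 = 0.4 → 0.400

0.400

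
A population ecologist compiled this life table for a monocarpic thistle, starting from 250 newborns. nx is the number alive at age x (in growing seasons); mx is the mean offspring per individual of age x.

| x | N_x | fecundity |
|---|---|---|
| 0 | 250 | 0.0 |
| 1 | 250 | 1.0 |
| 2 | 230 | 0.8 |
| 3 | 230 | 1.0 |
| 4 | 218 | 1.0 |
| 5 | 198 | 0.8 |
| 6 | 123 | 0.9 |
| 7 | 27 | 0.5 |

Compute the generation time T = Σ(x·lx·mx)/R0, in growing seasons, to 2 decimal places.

lx = nx/n0 = nx/250: 1, 1, 0.92, 0.92, 0.872, 0.792, 0.492, 0.108
lx·mx: 0, 1, 0.736, 0.92, 0.872, 0.6336, 0.4428, 0.054 → R0 = 4.6584
x·lx·mx: 0, 1, 1.472, 2.76, 3.488, 3.168, 2.6568, 0.378 → Σ = 14.9228
T = 14.9228 / 4.6584 = 3.203417… → 3.20

3.20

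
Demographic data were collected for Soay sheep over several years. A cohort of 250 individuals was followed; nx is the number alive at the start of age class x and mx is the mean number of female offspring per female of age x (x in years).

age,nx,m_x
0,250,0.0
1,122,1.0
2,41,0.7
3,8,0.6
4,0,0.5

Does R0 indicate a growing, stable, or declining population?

declining

lx = nx/n0 = nx/250: 1, 0.488, 0.164, 0.032, 0
R0 = Σ lx·mx = 0 + 0.488 + 0.1148 + 0.0192 + 0 = 0.622
R0 < 1, so the population is declining.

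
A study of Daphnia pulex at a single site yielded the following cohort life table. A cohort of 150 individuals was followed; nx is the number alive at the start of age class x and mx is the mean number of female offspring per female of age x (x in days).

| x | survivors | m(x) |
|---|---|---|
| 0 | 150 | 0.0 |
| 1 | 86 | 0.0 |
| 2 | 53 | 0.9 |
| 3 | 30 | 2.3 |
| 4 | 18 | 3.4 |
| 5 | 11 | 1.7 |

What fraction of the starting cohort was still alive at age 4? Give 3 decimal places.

l_4 = n_4/n_0 = 18/150 = 0.12 → 0.120

0.120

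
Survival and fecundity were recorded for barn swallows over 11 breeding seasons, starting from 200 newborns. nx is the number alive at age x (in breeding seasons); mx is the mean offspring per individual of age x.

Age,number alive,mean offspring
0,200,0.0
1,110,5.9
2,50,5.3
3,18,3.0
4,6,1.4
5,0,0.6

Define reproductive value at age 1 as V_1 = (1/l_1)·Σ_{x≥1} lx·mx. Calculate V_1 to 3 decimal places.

8.876

lx = nx/n0 = nx/200: 1, 0.55, 0.25, 0.09, 0.03, 0
lx·mx for x ≥ 1: 3.245, 1.325, 0.27, 0.042, 0 → sum = 4.882
V_1 = 4.882 / l_1 = 4.882 / 0.55 = 8.876364… → 8.876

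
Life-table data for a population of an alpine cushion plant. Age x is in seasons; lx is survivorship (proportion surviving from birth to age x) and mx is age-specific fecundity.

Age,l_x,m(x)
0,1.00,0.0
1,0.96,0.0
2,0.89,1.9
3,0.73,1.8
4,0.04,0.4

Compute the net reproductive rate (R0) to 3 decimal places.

lx·mx by age: 0, 0, 1.691, 1.314, 0.016
R0 = Σ lx·mx = 3.021 → 3.021

3.021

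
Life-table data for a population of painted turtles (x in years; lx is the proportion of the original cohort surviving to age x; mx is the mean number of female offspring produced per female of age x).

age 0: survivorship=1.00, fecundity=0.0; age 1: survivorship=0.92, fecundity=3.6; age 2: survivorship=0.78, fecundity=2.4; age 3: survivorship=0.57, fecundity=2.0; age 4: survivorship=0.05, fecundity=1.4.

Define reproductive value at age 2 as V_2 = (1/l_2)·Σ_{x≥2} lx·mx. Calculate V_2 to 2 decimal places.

lx·mx for x ≥ 2: 1.872, 1.14, 0.07 → sum = 3.082
V_2 = 3.082 / l_2 = 3.082 / 0.78 = 3.951282… → 3.95

3.95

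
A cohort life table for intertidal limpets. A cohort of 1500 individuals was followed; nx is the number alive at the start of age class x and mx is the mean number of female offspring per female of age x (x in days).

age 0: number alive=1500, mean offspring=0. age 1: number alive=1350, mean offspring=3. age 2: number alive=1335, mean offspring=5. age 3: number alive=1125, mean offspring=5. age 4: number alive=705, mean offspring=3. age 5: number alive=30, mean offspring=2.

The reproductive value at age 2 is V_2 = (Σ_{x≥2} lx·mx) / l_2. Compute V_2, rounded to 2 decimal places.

lx = nx/n0 = nx/1500: 1, 0.9, 0.89, 0.75, 0.47, 0.02
lx·mx for x ≥ 2: 4.45, 3.75, 1.41, 0.04 → sum = 9.65
V_2 = 9.65 / l_2 = 9.65 / 0.89 = 10.842697… → 10.84

10.84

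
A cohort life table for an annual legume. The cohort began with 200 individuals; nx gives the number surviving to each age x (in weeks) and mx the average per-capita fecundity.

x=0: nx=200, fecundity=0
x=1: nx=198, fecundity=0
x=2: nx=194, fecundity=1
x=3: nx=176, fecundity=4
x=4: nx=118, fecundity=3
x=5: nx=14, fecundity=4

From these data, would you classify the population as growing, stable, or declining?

lx = nx/n0 = nx/200: 1, 0.99, 0.97, 0.88, 0.59, 0.07
R0 = Σ lx·mx = 0 + 0 + 0.97 + 3.52 + 1.77 + 0.28 = 6.54
R0 > 1, so the population is growing.

growing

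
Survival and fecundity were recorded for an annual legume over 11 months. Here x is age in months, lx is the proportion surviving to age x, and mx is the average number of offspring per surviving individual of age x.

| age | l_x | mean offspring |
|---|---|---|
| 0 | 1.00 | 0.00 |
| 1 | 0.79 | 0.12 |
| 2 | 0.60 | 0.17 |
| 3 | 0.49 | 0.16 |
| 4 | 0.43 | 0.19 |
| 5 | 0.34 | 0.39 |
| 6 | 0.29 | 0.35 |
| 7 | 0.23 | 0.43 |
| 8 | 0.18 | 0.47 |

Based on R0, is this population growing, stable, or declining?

R0 = Σ lx·mx = 0 + 0.0948 + 0.102 + 0.0784 + 0.0817 + 0.1326 + 0.1015 + 0.0989 + 0.0846 = 0.7745
R0 < 1, so the population is declining.

declining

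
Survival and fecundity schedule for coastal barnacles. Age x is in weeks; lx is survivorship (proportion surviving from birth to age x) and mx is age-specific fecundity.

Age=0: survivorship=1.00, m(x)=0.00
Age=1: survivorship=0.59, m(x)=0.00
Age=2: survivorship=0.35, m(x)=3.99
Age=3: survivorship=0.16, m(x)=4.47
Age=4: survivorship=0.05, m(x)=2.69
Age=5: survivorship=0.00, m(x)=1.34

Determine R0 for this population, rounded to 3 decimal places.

2.246

lx·mx by age: 0, 0, 1.3965, 0.7152, 0.1345, 0
R0 = Σ lx·mx = 2.2462 → 2.246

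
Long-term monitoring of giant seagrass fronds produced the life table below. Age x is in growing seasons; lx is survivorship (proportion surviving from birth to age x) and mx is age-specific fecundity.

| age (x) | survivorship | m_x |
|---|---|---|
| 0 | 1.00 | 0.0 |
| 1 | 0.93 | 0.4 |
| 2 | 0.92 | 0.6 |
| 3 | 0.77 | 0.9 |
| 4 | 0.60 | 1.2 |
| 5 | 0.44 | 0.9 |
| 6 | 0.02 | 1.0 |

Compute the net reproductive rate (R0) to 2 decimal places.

2.75

lx·mx by age: 0, 0.372, 0.552, 0.693, 0.72, 0.396, 0.02
R0 = Σ lx·mx = 2.753 → 2.75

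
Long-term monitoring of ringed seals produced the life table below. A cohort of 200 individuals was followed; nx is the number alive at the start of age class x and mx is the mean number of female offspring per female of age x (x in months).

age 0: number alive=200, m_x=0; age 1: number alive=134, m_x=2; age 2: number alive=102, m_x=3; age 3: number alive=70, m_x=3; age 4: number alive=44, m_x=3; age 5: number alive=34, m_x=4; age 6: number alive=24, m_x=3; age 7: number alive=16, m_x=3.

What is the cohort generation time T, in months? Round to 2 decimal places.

2.97

lx = nx/n0 = nx/200: 1, 0.67, 0.51, 0.35, 0.22, 0.17, 0.12, 0.08
lx·mx: 0, 1.34, 1.53, 1.05, 0.66, 0.68, 0.36, 0.24 → R0 = 5.86
x·lx·mx: 0, 1.34, 3.06, 3.15, 2.64, 3.4, 2.16, 1.68 → Σ = 17.43
T = 17.43 / 5.86 = 2.974403… → 2.97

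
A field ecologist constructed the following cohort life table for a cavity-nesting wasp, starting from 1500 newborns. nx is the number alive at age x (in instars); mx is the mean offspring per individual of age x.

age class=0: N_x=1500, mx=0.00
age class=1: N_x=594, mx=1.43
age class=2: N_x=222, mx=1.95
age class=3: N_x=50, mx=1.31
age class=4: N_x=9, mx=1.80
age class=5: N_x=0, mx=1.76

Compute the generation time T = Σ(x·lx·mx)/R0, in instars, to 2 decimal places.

lx = nx/n0 = nx/1500: 1, 0.396, 0.148, 0.03333…, 0.006, 0
lx·mx: 0, 0.56628, 0.2886, 0.043667…, 0.0108, 0 → R0 = 0.909347…
x·lx·mx: 0, 0.56628, 0.5772, 0.131…, 0.0432, 0 → Σ = 1.31768…
T = 1.31768… / 0.909347… = 1.44904… → 1.45

1.45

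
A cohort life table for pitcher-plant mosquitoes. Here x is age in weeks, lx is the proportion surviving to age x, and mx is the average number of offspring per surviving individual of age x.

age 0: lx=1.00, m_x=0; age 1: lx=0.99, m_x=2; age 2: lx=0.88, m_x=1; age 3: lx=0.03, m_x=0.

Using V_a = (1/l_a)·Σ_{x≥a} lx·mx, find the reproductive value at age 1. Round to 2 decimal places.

2.89

lx·mx for x ≥ 1: 1.98, 0.88, 0 → sum = 2.86
V_1 = 2.86 / l_1 = 2.86 / 0.99 = 2.888889… → 2.89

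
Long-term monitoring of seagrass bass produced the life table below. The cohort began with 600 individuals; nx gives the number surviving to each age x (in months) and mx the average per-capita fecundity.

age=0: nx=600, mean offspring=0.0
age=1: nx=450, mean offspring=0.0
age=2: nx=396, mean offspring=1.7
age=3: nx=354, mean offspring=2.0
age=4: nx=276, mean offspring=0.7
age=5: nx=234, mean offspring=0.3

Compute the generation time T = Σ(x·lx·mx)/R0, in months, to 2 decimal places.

lx = nx/n0 = nx/600: 1, 0.75, 0.66, 0.59, 0.46, 0.39
lx·mx: 0, 0, 1.122, 1.18, 0.322, 0.117 → R0 = 2.741
x·lx·mx: 0, 0, 2.244, 3.54, 1.288, 0.585 → Σ = 7.657
T = 7.657 / 2.741 = 2.793506… → 2.79

2.79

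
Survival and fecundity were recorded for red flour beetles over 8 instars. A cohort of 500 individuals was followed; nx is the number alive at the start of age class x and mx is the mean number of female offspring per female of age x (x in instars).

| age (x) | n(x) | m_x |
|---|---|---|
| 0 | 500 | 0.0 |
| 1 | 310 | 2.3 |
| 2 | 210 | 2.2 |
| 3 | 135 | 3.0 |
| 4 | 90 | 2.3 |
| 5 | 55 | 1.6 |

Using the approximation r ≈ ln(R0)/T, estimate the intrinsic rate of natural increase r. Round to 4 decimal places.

lx = nx/n0 = nx/500: 1, 0.62, 0.42, 0.27, 0.18, 0.11
R0 = Σ lx·mx = 0 + 1.426 + 0.924 + 0.81 + 0.414 + 0.176 = 3.75
Σ x·lx·mx = 8.24; T = 8.24/3.75 = 2.19733…
r ≈ ln(R0)/T = ln(3.75)/2.19733… = 0.601527… → 0.6015

0.6015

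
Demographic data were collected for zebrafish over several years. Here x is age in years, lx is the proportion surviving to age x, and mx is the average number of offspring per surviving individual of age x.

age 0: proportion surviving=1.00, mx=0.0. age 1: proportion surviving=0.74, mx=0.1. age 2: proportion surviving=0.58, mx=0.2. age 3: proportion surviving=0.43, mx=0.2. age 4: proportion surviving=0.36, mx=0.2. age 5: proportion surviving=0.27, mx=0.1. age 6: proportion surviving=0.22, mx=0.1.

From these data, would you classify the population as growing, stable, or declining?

R0 = Σ lx·mx = 0 + 0.074 + 0.116 + 0.086 + 0.072 + 0.027 + 0.022 = 0.397
R0 < 1, so the population is declining.

declining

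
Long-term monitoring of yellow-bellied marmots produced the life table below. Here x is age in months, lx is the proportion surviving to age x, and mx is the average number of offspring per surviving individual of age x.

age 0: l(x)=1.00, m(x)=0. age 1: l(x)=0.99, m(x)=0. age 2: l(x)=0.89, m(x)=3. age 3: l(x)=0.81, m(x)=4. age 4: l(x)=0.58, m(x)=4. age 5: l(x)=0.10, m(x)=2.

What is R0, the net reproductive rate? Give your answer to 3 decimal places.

lx·mx by age: 0, 0, 2.67, 3.24, 2.32, 0.2
R0 = Σ lx·mx = 8.43 → 8.430

8.430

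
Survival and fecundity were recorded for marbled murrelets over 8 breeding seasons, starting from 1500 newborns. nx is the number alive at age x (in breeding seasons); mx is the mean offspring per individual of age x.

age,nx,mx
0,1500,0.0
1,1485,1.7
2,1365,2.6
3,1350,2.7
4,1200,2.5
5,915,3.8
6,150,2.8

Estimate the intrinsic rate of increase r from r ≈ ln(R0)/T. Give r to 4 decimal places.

lx = nx/n0 = nx/1500: 1, 0.99, 0.91, 0.9, 0.8, 0.61, 0.1
R0 = Σ lx·mx = 0 + 1.683 + 2.366 + 2.43 + 2 + 2.318 + 0.28 = 11.077
Σ x·lx·mx = 34.975; T = 34.975/11.077 = 3.15744…
r ≈ ln(R0)/T = ln(11.077)/3.15744… = 0.761651… → 0.7617

0.7617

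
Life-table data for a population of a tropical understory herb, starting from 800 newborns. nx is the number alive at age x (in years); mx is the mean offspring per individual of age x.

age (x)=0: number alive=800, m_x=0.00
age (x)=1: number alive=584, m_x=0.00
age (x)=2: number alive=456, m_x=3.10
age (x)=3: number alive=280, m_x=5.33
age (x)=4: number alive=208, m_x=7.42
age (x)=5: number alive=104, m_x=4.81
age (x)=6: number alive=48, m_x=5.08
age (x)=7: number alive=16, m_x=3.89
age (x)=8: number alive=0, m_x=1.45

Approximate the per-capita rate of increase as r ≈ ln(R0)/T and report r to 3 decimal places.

lx = nx/n0 = nx/800: 1, 0.73, 0.57, 0.35, 0.26, 0.13, 0.06, 0.02, 0
R0 = Σ lx·mx = 0 + 0 + 1.767 + 1.8655 + 1.9292 + 0.6253 + 0.3048 + 0.0778 + 0 = 6.5696
Σ x·lx·mx = 22.3472; T = 22.3472/6.5696 = 3.40161…
r ≈ ln(R0)/T = ln(6.5696)/3.40161… = 0.5534… → 0.553

0.553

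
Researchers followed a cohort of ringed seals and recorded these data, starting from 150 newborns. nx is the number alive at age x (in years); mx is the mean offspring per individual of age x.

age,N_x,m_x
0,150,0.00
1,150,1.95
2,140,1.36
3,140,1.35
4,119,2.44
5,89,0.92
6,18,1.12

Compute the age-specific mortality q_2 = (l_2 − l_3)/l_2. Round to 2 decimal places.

0.00

lx = nx/n0 = nx/150: 1, 1, 0.93333…, 0.93333…, 0.79333…, 0.59333…, 0.12
q_2 = (l_2 − l_3) / l_2 = (0.933333… − 0.933333…) / 0.933333…
     = 0 / 0.933333… = 0 → 0.00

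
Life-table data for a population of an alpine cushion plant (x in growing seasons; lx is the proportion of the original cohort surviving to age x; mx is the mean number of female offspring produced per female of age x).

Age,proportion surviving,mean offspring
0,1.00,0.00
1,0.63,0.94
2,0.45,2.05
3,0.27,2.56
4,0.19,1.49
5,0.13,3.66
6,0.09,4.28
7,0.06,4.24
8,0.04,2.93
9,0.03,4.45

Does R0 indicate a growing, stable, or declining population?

growing

R0 = Σ lx·mx = 0 + 0.5922 + 0.9225 + 0.6912 + 0.2831 + 0.4758 + 0.3852 + 0.2544 + 0.1172 + 0.1335 = 3.8551
R0 > 1, so the population is growing.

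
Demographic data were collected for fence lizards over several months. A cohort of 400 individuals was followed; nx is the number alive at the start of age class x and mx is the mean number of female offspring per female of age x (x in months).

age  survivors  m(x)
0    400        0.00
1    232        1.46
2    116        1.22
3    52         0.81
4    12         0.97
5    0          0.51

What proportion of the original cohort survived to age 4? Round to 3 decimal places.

0.030

l_4 = n_4/n_0 = 12/400 = 0.03 → 0.030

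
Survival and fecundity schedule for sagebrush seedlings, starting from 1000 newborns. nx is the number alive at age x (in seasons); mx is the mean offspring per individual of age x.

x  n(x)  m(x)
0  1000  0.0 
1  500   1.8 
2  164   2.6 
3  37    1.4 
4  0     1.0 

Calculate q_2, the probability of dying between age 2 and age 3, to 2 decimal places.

0.77

lx = nx/n0 = nx/1000: 1, 0.5, 0.164, 0.037, 0
q_2 = (l_2 − l_3) / l_2 = (0.164 − 0.037) / 0.164
     = 0.127 / 0.164 = 0.77439… → 0.77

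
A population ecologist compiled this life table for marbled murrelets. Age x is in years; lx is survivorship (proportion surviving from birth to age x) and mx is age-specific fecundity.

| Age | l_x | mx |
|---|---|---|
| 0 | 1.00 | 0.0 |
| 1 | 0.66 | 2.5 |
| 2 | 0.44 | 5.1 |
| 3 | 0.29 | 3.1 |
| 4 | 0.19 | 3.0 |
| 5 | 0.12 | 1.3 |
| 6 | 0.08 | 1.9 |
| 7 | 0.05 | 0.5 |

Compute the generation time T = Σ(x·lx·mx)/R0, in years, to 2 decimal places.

lx·mx: 0, 1.65, 2.244, 0.899, 0.57, 0.156, 0.152, 0.025 → R0 = 5.696
x·lx·mx: 0, 1.65, 4.488, 2.697, 2.28, 0.78, 0.912, 0.175 → Σ = 12.982
T = 12.982 / 5.696 = 2.279143… → 2.28

2.28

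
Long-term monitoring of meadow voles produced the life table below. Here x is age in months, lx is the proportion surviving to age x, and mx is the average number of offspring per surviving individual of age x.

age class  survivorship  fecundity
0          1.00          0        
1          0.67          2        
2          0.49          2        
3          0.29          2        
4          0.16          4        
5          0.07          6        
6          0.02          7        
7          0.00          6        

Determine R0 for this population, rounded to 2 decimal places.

lx·mx by age: 0, 1.34, 0.98, 0.58, 0.64, 0.42, 0.14, 0
R0 = Σ lx·mx = 4.1 → 4.10

4.10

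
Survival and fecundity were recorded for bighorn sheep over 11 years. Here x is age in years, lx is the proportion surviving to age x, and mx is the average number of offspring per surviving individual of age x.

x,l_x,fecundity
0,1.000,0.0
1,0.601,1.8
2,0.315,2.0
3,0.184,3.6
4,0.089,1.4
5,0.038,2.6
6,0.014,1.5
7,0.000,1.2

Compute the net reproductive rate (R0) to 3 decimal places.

lx·mx by age: 0, 1.0818, 0.63, 0.6624, 0.1246, 0.0988, 0.021, 0
R0 = Σ lx·mx = 2.6186 → 2.619

2.619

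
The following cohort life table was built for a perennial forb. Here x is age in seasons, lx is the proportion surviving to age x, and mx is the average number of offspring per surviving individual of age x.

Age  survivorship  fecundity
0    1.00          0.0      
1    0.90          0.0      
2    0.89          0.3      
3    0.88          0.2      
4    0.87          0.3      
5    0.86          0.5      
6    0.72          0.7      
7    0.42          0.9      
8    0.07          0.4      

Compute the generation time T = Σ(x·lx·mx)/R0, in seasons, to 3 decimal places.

4.966

lx·mx: 0, 0, 0.267, 0.176, 0.261, 0.43, 0.504, 0.378, 0.028 → R0 = 2.044
x·lx·mx: 0, 0, 0.534, 0.528, 1.044, 2.15, 3.024, 2.646, 0.224 → Σ = 10.15
T = 10.15 / 2.044 = 4.965753… → 4.966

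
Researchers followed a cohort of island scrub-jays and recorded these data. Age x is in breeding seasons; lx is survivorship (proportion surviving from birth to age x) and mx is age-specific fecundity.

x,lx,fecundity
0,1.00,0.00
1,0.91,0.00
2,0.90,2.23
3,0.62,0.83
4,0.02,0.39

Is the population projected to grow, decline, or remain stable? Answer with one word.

growing

R0 = Σ lx·mx = 0 + 0 + 2.007 + 0.5146 + 0.0078 = 2.5294
R0 > 1, so the population is growing.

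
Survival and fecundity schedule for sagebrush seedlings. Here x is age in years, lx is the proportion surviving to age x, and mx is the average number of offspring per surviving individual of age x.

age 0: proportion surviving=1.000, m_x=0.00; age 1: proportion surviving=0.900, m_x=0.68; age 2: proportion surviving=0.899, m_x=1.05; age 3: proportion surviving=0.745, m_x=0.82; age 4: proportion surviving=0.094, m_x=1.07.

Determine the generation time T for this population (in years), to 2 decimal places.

lx·mx: 0, 0.612, 0.94395, 0.6109, 0.10058 → R0 = 2.26743
x·lx·mx: 0, 0.612, 1.8879, 1.8327, 0.40232 → Σ = 4.73492
T = 4.73492 / 2.26743 = 2.088232… → 2.09

2.09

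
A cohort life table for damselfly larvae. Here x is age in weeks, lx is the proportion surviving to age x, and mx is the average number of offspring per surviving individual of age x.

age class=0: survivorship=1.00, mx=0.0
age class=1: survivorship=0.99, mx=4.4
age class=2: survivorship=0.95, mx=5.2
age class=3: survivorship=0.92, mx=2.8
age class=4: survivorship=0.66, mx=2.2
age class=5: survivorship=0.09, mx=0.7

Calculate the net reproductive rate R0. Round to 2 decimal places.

13.39

lx·mx by age: 0, 4.356, 4.94, 2.576, 1.452, 0.063
R0 = Σ lx·mx = 13.387 → 13.39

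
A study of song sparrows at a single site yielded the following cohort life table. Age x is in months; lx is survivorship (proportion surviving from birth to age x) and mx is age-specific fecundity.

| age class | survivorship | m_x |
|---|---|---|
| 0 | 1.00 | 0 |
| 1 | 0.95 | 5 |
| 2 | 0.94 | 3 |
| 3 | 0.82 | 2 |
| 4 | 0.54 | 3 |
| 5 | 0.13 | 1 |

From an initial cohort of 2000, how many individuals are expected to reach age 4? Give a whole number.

Expected survivors = N0 · l_4 = 2000 × 0.54 = 1080 → 1080

1080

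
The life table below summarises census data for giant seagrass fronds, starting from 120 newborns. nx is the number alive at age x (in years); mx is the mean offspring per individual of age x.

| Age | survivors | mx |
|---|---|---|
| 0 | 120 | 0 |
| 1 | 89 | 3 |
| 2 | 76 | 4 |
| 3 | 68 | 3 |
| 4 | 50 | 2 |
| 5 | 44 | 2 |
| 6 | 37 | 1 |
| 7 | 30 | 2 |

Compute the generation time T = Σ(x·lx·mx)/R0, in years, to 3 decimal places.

lx = nx/n0 = nx/120: 1, 0.74167…, 0.63333…, 0.56667…, 0.41667…, 0.36667…, 0.30833…, 0.25
lx·mx: 0, 2.225…, 2.533333…, 1.7…, 0.833333…, 0.733333…, 0.308333…, 0.5 → R0 = 8.833333…
x·lx·mx: 0, 2.225…, 5.066667…, 5.1…, 3.333333…, 3.666667…, 1.85…, 3.5 → Σ = 24.741667…
T = 24.741667… / 8.833333… = 2.800943… → 2.801

2.801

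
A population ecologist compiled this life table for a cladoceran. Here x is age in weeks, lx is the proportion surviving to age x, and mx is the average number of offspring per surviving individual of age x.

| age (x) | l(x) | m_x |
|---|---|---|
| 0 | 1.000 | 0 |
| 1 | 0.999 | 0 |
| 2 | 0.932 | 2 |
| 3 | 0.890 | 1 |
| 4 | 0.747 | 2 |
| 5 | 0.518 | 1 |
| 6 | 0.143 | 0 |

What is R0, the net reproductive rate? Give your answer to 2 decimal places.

lx·mx by age: 0, 0, 1.864, 0.89, 1.494, 0.518, 0
R0 = Σ lx·mx = 4.766 → 4.77

4.77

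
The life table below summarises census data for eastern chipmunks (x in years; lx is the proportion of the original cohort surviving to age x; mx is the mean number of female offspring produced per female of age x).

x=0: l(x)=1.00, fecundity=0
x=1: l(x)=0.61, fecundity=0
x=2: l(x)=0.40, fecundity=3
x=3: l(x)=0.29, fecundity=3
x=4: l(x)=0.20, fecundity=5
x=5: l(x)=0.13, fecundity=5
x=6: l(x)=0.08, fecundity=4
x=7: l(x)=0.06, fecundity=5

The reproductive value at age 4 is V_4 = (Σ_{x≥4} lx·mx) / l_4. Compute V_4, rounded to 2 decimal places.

11.35

lx·mx for x ≥ 4: 1, 0.65, 0.32, 0.3 → sum = 2.27
V_4 = 2.27 / l_4 = 2.27 / 0.2 = 11.35 → 11.35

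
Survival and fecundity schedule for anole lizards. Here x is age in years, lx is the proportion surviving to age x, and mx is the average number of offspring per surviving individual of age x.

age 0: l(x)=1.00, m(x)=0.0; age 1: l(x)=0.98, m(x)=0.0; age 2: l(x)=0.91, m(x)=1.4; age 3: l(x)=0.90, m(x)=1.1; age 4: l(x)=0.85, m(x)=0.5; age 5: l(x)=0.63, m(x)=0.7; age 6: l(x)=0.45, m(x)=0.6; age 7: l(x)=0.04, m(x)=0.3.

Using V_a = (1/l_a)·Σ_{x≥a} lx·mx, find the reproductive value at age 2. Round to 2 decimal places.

3.75

lx·mx for x ≥ 2: 1.274, 0.99, 0.425, 0.441, 0.27, 0.012 → sum = 3.412
V_2 = 3.412 / l_2 = 3.412 / 0.91 = 3.749451… → 3.75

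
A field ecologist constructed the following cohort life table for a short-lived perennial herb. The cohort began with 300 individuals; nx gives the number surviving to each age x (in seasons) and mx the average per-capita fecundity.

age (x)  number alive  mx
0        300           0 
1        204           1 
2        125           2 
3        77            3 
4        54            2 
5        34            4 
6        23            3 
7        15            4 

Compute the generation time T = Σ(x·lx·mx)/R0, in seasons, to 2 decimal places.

lx = nx/n0 = nx/300: 1, 0.68, 0.41667…, 0.25667…, 0.18, 0.11333…, 0.07667…, 0.05
lx·mx: 0, 0.68, 0.833333…, 0.77…, 0.36, 0.453333…, 0.23…, 0.2 → R0 = 3.526667…
x·lx·mx: 0, 0.68, 1.666667…, 2.31…, 1.44, 2.266667…, 1.38…, 1.4 → Σ = 11.143333…
T = 11.143333… / 3.526667… = 3.159735… → 3.16

3.16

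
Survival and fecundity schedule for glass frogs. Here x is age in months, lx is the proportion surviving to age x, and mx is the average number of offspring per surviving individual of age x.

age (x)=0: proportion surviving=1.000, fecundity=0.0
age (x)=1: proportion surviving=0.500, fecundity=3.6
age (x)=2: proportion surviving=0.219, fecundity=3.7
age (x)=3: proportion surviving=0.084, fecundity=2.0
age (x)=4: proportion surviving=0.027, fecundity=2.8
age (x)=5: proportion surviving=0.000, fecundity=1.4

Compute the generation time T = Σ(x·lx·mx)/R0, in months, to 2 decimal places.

1.48

lx·mx: 0, 1.8, 0.8103, 0.168, 0.0756, 0 → R0 = 2.8539
x·lx·mx: 0, 1.8, 1.6206, 0.504, 0.3024, 0 → Σ = 4.227
T = 4.227 / 2.8539 = 1.481131… → 1.48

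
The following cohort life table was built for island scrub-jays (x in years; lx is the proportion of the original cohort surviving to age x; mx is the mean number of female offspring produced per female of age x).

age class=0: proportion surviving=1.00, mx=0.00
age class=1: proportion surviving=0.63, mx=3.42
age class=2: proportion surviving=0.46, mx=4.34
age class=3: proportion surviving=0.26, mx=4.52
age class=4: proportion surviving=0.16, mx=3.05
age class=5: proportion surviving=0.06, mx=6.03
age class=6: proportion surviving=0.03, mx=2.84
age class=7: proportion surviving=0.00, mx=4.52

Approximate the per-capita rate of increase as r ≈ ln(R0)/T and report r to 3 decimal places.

R0 = Σ lx·mx = 0 + 2.1546 + 1.9964 + 1.1752 + 0.488 + 0.3618 + 0.0852 + 0 = 6.2612
Σ x·lx·mx = 13.9452; T = 13.9452/6.2612 = 2.22724…
r ≈ ln(R0)/T = ln(6.2612)/2.22724… = 0.82361… → 0.824

0.824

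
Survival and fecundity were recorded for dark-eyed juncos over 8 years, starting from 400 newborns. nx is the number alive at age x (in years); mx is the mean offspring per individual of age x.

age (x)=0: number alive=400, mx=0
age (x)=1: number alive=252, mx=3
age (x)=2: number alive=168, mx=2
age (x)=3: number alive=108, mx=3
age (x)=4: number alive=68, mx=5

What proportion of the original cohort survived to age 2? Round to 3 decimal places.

l_2 = n_2/n_0 = 168/400 = 0.42 → 0.420

0.420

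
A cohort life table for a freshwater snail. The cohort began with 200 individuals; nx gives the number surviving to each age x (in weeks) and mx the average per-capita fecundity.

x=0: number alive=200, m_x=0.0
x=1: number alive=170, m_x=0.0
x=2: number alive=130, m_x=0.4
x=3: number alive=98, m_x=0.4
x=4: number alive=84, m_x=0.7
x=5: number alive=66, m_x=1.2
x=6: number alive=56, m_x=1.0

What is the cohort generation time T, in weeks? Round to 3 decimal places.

4.168

lx = nx/n0 = nx/200: 1, 0.85, 0.65, 0.49, 0.42, 0.33, 0.28
lx·mx: 0, 0, 0.26, 0.196, 0.294, 0.396, 0.28 → R0 = 1.426
x·lx·mx: 0, 0, 0.52, 0.588, 1.176, 1.98, 1.68 → Σ = 5.944
T = 5.944 / 1.426 = 4.168303… → 4.168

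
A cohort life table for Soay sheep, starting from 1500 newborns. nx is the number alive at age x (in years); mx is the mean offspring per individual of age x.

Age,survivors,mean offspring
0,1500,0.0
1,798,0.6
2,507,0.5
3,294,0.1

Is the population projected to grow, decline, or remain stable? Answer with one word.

lx = nx/n0 = nx/1500: 1, 0.532, 0.338, 0.196
R0 = Σ lx·mx = 0 + 0.3192 + 0.169 + 0.0196 = 0.5078
R0 < 1, so the population is declining.

declining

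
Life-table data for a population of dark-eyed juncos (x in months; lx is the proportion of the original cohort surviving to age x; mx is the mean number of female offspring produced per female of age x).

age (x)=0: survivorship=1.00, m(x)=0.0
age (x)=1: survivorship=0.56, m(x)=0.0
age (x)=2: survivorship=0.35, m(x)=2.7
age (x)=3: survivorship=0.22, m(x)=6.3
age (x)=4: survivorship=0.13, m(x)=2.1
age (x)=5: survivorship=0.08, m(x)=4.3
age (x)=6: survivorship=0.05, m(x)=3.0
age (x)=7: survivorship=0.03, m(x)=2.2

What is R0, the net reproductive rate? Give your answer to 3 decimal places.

lx·mx by age: 0, 0, 0.945, 1.386, 0.273, 0.344, 0.15, 0.066
R0 = Σ lx·mx = 3.164 → 3.164

3.164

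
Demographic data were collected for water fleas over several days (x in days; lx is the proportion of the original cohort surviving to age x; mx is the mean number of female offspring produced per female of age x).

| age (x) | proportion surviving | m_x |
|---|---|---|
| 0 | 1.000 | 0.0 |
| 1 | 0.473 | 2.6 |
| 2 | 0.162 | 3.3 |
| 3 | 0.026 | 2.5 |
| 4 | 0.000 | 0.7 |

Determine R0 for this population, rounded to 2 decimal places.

lx·mx by age: 0, 1.2298, 0.5346, 0.065, 0
R0 = Σ lx·mx = 1.8294 → 1.83

1.83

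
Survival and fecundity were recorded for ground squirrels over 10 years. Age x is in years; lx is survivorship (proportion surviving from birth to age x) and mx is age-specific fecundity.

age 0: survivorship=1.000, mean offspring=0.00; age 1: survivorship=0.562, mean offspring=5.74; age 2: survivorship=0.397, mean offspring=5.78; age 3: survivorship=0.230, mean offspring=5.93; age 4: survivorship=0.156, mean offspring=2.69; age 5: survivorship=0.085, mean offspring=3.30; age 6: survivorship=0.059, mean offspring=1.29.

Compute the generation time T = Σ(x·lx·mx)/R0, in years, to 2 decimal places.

2.02

lx·mx: 0, 3.22588, 2.29466, 1.3639, 0.41964, 0.2805, 0.07611 → R0 = 7.66069
x·lx·mx: 0, 3.22588, 4.58932, 4.0917, 1.67856, 1.4025, 0.45666 → Σ = 15.44462
T = 15.44462 / 7.66069 = 2.016087… → 2.02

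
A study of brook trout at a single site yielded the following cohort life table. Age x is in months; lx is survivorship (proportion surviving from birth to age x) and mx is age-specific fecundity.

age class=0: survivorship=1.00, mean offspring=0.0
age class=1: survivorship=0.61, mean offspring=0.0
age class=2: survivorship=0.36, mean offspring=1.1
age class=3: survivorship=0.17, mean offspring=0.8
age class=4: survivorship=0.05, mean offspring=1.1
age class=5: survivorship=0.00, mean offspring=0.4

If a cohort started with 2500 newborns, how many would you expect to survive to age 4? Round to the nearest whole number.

125

Expected survivors = N0 · l_4 = 2500 × 0.05 = 125 → 125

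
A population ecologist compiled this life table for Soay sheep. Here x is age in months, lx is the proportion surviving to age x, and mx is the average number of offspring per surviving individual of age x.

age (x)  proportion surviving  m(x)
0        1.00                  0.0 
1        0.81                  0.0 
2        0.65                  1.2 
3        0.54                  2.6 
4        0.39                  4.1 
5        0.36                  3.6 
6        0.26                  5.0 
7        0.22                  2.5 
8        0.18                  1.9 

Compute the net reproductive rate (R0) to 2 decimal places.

lx·mx by age: 0, 0, 0.78, 1.404, 1.599, 1.296, 1.3, 0.55, 0.342
R0 = Σ lx·mx = 7.271 → 7.27

7.27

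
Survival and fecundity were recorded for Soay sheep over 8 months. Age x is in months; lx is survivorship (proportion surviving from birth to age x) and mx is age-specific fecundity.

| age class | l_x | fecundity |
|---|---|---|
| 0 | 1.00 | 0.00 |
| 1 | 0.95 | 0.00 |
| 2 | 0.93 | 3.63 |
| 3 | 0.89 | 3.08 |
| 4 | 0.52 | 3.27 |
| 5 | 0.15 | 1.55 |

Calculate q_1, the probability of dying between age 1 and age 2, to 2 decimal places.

0.02

q_1 = (l_1 − l_2) / l_1 = (0.95 − 0.93) / 0.95
     = 0.02 / 0.95 = 0.021053… → 0.02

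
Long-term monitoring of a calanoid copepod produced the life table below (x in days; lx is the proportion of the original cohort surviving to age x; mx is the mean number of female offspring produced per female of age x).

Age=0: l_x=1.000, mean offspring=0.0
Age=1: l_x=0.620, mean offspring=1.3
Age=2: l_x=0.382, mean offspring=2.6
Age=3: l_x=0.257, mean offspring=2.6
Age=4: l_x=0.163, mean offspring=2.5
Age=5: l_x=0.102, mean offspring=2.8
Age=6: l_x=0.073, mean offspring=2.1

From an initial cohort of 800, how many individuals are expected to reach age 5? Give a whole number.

Expected survivors = N0 · l_5 = 800 × 0.102 = 81.6 → 82

82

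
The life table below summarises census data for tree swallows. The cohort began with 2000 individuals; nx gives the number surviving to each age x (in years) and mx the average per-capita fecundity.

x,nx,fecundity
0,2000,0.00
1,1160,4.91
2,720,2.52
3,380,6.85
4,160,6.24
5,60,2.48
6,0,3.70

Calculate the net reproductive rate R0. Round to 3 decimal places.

5.630

lx = nx/n0 = nx/2000: 1, 0.58, 0.36, 0.19, 0.08, 0.03, 0
lx·mx by age: 0, 2.8478, 0.9072, 1.3015, 0.4992, 0.0744, 0
R0 = Σ lx·mx = 5.6301 → 5.630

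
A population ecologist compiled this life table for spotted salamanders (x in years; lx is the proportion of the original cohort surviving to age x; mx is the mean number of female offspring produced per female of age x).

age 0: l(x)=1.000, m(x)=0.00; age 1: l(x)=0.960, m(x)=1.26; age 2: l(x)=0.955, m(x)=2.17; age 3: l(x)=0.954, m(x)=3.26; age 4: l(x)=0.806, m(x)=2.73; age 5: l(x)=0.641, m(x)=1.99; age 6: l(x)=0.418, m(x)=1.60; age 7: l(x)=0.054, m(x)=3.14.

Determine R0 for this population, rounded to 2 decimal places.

10.71

lx·mx by age: 0, 1.2096, 2.07235, 3.11004, 2.20038, 1.27559, 0.6688, 0.16956
R0 = Σ lx·mx = 10.70632 → 10.71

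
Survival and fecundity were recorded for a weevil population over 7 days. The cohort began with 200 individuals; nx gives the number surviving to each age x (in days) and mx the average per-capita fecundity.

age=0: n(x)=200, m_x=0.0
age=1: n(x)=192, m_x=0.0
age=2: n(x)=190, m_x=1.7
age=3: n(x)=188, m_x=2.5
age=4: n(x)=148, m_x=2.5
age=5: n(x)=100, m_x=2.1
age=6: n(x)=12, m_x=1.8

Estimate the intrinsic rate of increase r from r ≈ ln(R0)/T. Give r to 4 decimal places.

0.5743

lx = nx/n0 = nx/200: 1, 0.96, 0.95, 0.94, 0.74, 0.5, 0.06
R0 = Σ lx·mx = 0 + 0 + 1.615 + 2.35 + 1.85 + 1.05 + 0.108 = 6.973
Σ x·lx·mx = 23.578; T = 23.578/6.973 = 3.38133…
r ≈ ln(R0)/T = ln(6.973)/3.38133… = 0.574344… → 0.5743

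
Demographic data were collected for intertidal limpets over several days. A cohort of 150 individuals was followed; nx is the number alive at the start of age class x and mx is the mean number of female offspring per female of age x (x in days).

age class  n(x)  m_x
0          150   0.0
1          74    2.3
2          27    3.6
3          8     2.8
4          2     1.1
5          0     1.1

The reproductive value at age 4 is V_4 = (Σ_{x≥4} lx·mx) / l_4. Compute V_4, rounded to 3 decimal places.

1.100

lx = nx/n0 = nx/150: 1, 0.49333…, 0.18, 0.05333…, 0.01333…, 0
lx·mx for x ≥ 4: 0.014667…, 0 → sum = 0.014667…
V_4 = 0.014667… / l_4 = 0.014667… / 0.013333… = 1.1… → 1.100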